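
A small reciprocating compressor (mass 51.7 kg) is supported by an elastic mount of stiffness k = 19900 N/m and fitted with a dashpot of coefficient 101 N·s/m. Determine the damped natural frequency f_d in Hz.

ω_n = √(k/m) = √(19900/51.7) = 19.62 rad/s.
Critical damping c_c = 2√(k·m) = 2√(19900 × 51.7) = 2029 N·s/m, so ζ = c/c_c = 101/2029 = 0.04979.
ω_d = ω_n√(1 − ζ²) = 19.62 × √(1 − 0.00248) = 19.59 rad/s.
f_d = ω_d/(2π) = 3.119 Hz.

3.12 Hz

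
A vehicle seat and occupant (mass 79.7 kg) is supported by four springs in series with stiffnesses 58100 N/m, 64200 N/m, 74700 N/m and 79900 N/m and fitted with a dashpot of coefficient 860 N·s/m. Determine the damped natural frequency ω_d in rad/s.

13.6 rad/s

Series springs: 1/k_eq = 1/58100 + 1/64200 + 1/74700 + 1/79900 = 5.869×10^-5, so k_eq = 17040 N/m.
ω_n = √(k_eq/m) = √(17040/79.7) = 14.62 rad/s.
Critical damping c_c = 2√(k_eq·m) = 2√(17040 × 79.7) = 2331 N·s/m, so ζ = c/c_c = 860/2331 = 0.3690.
ω_d = ω_n√(1 − ζ²) = 14.62 × √(1 − 0.136) = 13.59 rad/s.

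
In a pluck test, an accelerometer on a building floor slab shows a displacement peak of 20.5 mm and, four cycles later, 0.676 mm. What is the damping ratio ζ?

Logarithmic decrement δ = (1/n)·ln(x₀/x_n) = (1/4)·ln(20.5/0.676) = (1/4)·ln(30.33) = 0.8530.
ζ = δ/√(4π² + δ²) = 0.8530/√(39.48 + 0.728) = 0.8530/6.341 = 0.1345.

0.135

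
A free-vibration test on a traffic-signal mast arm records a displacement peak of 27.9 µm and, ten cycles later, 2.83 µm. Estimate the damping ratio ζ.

Logarithmic decrement δ = (1/n)·ln(x₀/x_n) = (1/10)·ln(27.9/2.83) = (1/10)·ln(9.859) = 0.2288.
ζ = δ/√(4π² + δ²) = 0.2288/√(39.48 + 0.0524) = 0.2288/6.287 = 0.03640.

0.0364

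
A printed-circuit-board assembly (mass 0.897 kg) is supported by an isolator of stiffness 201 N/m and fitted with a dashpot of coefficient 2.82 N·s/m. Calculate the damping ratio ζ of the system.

0.105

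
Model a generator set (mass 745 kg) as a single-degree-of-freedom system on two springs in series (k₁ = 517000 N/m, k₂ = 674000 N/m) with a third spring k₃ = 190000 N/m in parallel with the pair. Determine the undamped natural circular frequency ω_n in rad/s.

25.5 rad/s

Series pair: k_s = k₁k₂/(k₁+k₂) = (517000)(674000)/(517000 + 674000) = 292600 N/m. In parallel with k₃: k_eq = 292600 + 190000 = 482600 N/m.
ω_n = √(k_eq/m) = √(482600/745) = √647.8 = 25.45 rad/s.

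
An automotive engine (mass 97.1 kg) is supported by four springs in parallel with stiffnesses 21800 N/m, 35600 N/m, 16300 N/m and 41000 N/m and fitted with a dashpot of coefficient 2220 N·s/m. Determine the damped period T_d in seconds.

0.194 s

Parallel springs add: k_eq = 21800 + 35600 + 16300 + 41000 = 114700 N/m.
ω_n = √(k_eq/m) = √(114700/97.1) = 34.37 rad/s.
Critical damping c_c = 2√(k_eq·m) = 2√(114700 × 97.1) = 6675 N·s/m, so ζ = c/c_c = 2220/6675 = 0.3326.
ω_d = ω_n√(1 − ζ²) = 34.37 × √(1 − 0.111) = 32.41 rad/s.
T_d = 2π/ω_d = 0.1939 s.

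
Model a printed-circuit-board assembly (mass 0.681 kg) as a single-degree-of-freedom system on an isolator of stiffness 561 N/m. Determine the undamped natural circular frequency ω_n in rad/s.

ω_n = √(k/m) = √(561.0/0.681) = √823.8 = 28.70 rad/s.

28.7 rad/s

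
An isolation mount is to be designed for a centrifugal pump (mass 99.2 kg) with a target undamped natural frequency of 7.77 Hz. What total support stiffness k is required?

ω_n = 2πf_n = 2π × 7.77 = 48.82 rad/s.
k = m·ω_n² = 99.2 × 48.82² = 99.2 × 2383 = 236400 N/m.

236000 N/m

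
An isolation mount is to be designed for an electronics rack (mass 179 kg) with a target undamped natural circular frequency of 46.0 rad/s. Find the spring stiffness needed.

k = m·ω_n² = 179 × 46.00² = 179 × 2116 = 378800 N/m.

379000 N/m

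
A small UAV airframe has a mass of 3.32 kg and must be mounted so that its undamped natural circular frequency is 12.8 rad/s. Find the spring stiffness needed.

k = m·ω_n² = 3.32 × 12.80² = 3.32 × 163.8 = 543.9 N/m.

544 N/m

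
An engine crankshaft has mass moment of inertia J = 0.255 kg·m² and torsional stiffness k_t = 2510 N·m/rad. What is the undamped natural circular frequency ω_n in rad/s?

99.2 rad/s

ω_n = √(k_t/J) = √(2510/0.255) = √9843 = 99.21 rad/s.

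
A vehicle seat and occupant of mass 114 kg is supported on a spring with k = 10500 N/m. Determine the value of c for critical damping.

c_c = 2√(k·m) = 2√(10500 × 114) = 2 × 1094 = 2188 N·s/m.

2190 N·s/m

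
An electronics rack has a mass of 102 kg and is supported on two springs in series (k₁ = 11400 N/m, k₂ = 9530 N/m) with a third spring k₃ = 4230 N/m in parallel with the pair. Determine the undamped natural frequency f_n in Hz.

1.53 Hz

Series pair: k_s = k₁k₂/(k₁+k₂) = (11400)(9530)/(11400 + 9530) = 5191 N/m. In parallel with k₃: k_eq = 5191 + 4230 = 9421 N/m.
ω_n = √(k_eq/m) = √(9421/102) = √92.36 = 9.610 rad/s.
f_n = ω_n/(2π) = 9.610/6.283 = 1.530 Hz.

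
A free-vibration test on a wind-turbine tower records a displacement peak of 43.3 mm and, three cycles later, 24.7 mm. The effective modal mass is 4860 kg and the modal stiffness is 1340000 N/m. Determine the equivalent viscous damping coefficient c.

4800 N·s/m

Logarithmic decrement δ = (1/n)·ln(x₀/x_n) = (1/3)·ln(43.3/24.7) = (1/3)·ln(1.753) = 0.1871.
ζ = δ/√(4π² + δ²) = 0.1871/√(39.48 + 0.0350) = 0.1871/6.286 = 0.02977.
c = ζ · 2√(km) = 0.02977 × 2√(1340000 × 4860) = 0.02977 × 161400 = 4804 N·s/m.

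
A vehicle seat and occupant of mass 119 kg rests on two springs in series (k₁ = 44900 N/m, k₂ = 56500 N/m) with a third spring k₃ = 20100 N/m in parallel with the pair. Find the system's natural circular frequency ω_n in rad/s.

19.5 rad/s

Series pair: k_s = k₁k₂/(k₁+k₂) = (44900)(56500)/(44900 + 56500) = 25020 N/m. In parallel with k₃: k_eq = 25020 + 20100 = 45120 N/m.
ω_n = √(k_eq/m) = √(45120/119) = √379.1 = 19.47 rad/s.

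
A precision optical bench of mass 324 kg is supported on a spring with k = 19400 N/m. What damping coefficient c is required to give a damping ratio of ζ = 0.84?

4210 N·s/m

c_c = 2√(k·m) = 2√(19400 × 324) = 5014 N·s/m.
c = ζ·c_c = 0.84 × 5014 = 4212 N·s/m.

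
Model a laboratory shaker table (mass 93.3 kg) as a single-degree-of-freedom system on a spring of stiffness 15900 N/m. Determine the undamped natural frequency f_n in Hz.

ω_n = √(k/m) = √(15900/93.3) = √170.4 = 13.05 rad/s.
f_n = ω_n/(2π) = 13.05/6.283 = 2.078 Hz.

2.08 Hz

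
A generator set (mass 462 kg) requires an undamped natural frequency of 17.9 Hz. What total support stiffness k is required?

ω_n = 2πf_n = 2π × 17.9 = 112.5 rad/s.
k = m·ω_n² = 462 × 112.5² = 462 × 12650 = 5844000 N/m.

5840000 N/m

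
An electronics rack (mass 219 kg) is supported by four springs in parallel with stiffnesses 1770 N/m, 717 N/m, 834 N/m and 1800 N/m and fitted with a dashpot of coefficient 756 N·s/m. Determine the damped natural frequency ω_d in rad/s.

Parallel springs add: k_eq = 1770 + 717 + 834 + 1800 = 5121 N/m.
ω_n = √(k_eq/m) = √(5121/219) = 4.836 rad/s.
Critical damping c_c = 2√(k_eq·m) = 2√(5121 × 219) = 2118 N·s/m, so ζ = c/c_c = 756/2118 = 0.3569.
ω_d = ω_n√(1 − ζ²) = 4.836 × √(1 − 0.127) = 4.517 rad/s.

4.52 rad/s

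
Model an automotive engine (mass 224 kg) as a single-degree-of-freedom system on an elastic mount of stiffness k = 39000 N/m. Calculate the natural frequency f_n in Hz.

2.10 Hz

ω_n = √(k/m) = √(39000/224) = √174.1 = 13.19 rad/s.
f_n = ω_n/(2π) = 13.19/6.283 = 2.100 Hz.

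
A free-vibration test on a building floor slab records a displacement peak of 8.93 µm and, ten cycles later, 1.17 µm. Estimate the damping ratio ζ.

0.0323

Logarithmic decrement δ = (1/n)·ln(x₀/x_n) = (1/10)·ln(8.93/1.17) = (1/10)·ln(7.632) = 0.2032.
ζ = δ/√(4π² + δ²) = 0.2032/√(39.48 + 0.0413) = 0.2032/6.286 = 0.03233.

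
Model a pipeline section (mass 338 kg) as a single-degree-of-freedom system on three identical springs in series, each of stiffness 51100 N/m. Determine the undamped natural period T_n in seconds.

0.885 s

Series springs: 1/k_eq = 3/51100, so k_eq = 51100/3 = 17030 N/m.
ω_n = √(k_eq/m) = √(17030/338) = √50.39 = 7.099 rad/s.
T_n = 2π/ω_n = 6.283/7.099 = 0.8851 s.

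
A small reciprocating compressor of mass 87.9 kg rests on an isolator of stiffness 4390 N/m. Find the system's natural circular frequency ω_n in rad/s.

ω_n = √(k/m) = √(4390/87.9) = √49.94 = 7.067 rad/s.

7.07 rad/s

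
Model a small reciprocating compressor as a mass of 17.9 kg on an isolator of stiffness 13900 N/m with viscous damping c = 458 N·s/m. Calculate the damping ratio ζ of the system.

ω_n = √(k/m) = √(13900/17.9) = 27.87 rad/s.
Critical damping c_c = 2√(k·m) = 2√(13900 × 17.9) = 997.6 N·s/m, so ζ = c/c_c = 458/997.6 = 0.4591.

0.459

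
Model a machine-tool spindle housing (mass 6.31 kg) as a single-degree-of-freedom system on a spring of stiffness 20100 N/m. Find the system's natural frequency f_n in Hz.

ω_n = √(k/m) = √(20100/6.31) = √3185 = 56.44 rad/s.
f_n = ω_n/(2π) = 56.44/6.283 = 8.983 Hz.

8.98 Hz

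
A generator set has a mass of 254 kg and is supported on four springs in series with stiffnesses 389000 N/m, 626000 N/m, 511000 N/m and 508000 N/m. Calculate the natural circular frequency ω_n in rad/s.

22.1 rad/s

Series springs: 1/k_eq = 1/389000 + 1/626000 + 1/511000 + 1/508000 = 8.094×10^-6, so k_eq = 123600 N/m.
ω_n = √(k_eq/m) = √(123600/254) = √486.4 = 22.06 rad/s.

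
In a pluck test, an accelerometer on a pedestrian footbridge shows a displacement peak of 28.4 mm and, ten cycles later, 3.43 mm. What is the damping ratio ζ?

0.0336

Logarithmic decrement δ = (1/n)·ln(x₀/x_n) = (1/10)·ln(28.4/3.43) = (1/10)·ln(8.280) = 0.2114.
ζ = δ/√(4π² + δ²) = 0.2114/√(39.48 + 0.0447) = 0.2114/6.287 = 0.03362.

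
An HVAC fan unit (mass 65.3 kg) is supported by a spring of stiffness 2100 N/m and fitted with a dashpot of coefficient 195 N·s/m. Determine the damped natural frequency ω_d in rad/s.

5.47 rad/s

ω_n = √(k/m) = √(2100/65.3) = 5.671 rad/s.
Critical damping c_c = 2√(k·m) = 2√(2100 × 65.3) = 740.6 N·s/m, so ζ = c/c_c = 195/740.6 = 0.2633.
ω_d = ω_n√(1 − ζ²) = 5.671 × √(1 − 0.0693) = 5.471 rad/s.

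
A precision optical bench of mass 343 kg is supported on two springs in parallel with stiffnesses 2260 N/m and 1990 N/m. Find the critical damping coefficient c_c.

Parallel springs add: k_eq = 2260 + 1990 = 4250 N/m.
c_c = 2√(k_eq·m) = 2√(4250 × 343) = 2 × 1207 = 2415 N·s/m.

2410 N·s/m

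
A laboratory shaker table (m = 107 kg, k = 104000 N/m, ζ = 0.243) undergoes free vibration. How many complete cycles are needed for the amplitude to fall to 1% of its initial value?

3 cycles

Logarithmic decrement δ = 2πζ/√(1 − ζ²) = 2π × 0.2430/√(1 − 0.0590) = 1.574.
x_n/x₀ = e^(−nδ) ≤ 0.01; take ln: n ≥ ln(1/0.01)/δ = 4.605/1.574 = 2.926.
So 3 complete cycles are required.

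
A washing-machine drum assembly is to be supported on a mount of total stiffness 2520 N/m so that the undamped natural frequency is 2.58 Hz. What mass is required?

9.59 kg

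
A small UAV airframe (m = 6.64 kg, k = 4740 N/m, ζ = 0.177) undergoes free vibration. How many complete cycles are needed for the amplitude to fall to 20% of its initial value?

Logarithmic decrement δ = 2πζ/√(1 − ζ²) = 2π × 0.1770/√(1 − 0.0313) = 1.130.
x_n/x₀ = e^(−nδ) ≤ 0.2; take ln: n ≥ ln(1/0.2)/δ = 1.609/1.130 = 1.424.
So 2 complete cycles are required.

2 cycles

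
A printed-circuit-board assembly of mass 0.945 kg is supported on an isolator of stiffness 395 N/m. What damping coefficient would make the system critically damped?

c_c = 2√(k·m) = 2√(395.0 × 0.945) = 2 × 19.32 = 38.64 N·s/m.

38.6 N·s/m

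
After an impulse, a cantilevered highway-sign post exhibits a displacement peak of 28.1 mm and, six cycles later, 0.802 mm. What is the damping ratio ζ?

0.0939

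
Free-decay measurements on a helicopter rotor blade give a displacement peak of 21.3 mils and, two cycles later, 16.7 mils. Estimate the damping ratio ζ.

Logarithmic decrement δ = (1/n)·ln(x₀/x_n) = (1/2)·ln(21.3/16.7) = (1/2)·ln(1.275) = 0.1216.
ζ = δ/√(4π² + δ²) = 0.1216/√(39.48 + 0.0148) = 0.1216/6.284 = 0.01936.

0.0194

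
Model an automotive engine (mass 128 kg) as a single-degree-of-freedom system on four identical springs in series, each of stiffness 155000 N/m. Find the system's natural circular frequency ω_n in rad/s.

Series springs: 1/k_eq = 4/155000, so k_eq = 155000/4 = 38750 N/m.
ω_n = √(k_eq/m) = √(38750/128) = √302.7 = 17.40 rad/s.

17.4 rad/s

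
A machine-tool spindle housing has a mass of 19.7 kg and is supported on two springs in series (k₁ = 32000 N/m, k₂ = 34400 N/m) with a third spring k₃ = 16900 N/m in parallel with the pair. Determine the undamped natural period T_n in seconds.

0.152 s

Series pair: k_s = k₁k₂/(k₁+k₂) = (32000)(34400)/(32000 + 34400) = 16580 N/m. In parallel with k₃: k_eq = 16580 + 16900 = 33480 N/m.
ω_n = √(k_eq/m) = √(33480/19.7) = √1699 = 41.22 rad/s.
T_n = 2π/ω_n = 6.283/41.22 = 0.1524 s.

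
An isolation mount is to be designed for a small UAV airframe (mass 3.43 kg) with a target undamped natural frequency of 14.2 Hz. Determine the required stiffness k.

ω_n = 2πf_n = 2π × 14.2 = 89.22 rad/s.
k = m·ω_n² = 3.43 × 89.22² = 3.43 × 7960 = 27300 N/m.

27300 N/m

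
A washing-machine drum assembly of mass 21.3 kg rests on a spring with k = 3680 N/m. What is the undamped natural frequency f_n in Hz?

ω_n = √(k/m) = √(3680/21.3) = √172.8 = 13.14 rad/s.
f_n = ω_n/(2π) = 13.14/6.283 = 2.092 Hz.

2.09 Hz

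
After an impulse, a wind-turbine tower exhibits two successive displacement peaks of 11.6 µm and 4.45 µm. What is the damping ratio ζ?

0.151

Logarithmic decrement δ = (1/n)·ln(x₀/x_n) = (1/1)·ln(11.6/4.45) = (1/1)·ln(2.607) = 0.9581.
ζ = δ/√(4π² + δ²) = 0.9581/√(39.48 + 0.918) = 0.9581/6.356 = 0.1507.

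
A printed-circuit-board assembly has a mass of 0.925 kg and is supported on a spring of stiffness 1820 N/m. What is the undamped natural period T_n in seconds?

ω_n = √(k/m) = √(1820/0.925) = √1968 = 44.36 rad/s.
T_n = 2π/ω_n = 6.283/44.36 = 0.1416 s.

0.142 s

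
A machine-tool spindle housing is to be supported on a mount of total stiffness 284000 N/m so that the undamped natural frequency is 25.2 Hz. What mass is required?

11.3 kg

ω_n = 2πf_n = 2π × 25.2 = 158.3 rad/s.
m = k/ω_n² = 284000/158.3² = 284000/25070 = 11.33 kg.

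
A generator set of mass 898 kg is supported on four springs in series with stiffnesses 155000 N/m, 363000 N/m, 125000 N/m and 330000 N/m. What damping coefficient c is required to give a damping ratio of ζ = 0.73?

Series springs: 1/k_eq = 1/155000 + 1/363000 + 1/125000 + 1/330000 = 2.024×10^-5, so k_eq = 49420 N/m.
c_c = 2√(k_eq·m) = 2√(49420 × 898) = 13320 N·s/m.
c = ζ·c_c = 0.73 × 13320 = 9726 N·s/m.

9730 N·s/m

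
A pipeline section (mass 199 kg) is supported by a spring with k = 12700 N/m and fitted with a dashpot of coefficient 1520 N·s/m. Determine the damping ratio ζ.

ω_n = √(k/m) = √(12700/199) = 7.989 rad/s.
Critical damping c_c = 2√(k·m) = 2√(12700 × 199) = 3179 N·s/m, so ζ = c/c_c = 1520/3179 = 0.4781.

0.478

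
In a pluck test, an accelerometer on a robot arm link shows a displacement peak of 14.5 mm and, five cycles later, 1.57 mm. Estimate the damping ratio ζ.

Logarithmic decrement δ = (1/n)·ln(x₀/x_n) = (1/5)·ln(14.5/1.57) = (1/5)·ln(9.236) = 0.4446.
ζ = δ/√(4π² + δ²) = 0.4446/√(39.48 + 0.198) = 0.4446/6.299 = 0.07059.

0.0706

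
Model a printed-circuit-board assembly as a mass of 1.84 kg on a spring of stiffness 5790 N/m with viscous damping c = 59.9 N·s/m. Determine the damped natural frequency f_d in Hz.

8.54 Hz

ω_n = √(k/m) = √(5790/1.84) = 56.10 rad/s.
Critical damping c_c = 2√(k·m) = 2√(5790 × 1.84) = 206.4 N·s/m, so ζ = c/c_c = 59.9/206.4 = 0.2902.
ω_d = ω_n√(1 − ζ²) = 56.10 × √(1 − 0.0842) = 53.68 rad/s.
f_d = ω_d/(2π) = 8.544 Hz.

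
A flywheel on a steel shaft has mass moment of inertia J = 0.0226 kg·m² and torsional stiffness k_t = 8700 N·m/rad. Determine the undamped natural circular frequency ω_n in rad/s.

620 rad/s

ω_n = √(k_t/J) = √(8700/0.0226) = √385000 = 620.4 rad/s.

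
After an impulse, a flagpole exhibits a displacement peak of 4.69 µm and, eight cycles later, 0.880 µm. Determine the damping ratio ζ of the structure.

Logarithmic decrement δ = (1/n)·ln(x₀/x_n) = (1/8)·ln(4.69/0.880) = (1/8)·ln(5.330) = 0.2092.
ζ = δ/√(4π² + δ²) = 0.2092/√(39.48 + 0.0437) = 0.2092/6.287 = 0.03327.

0.0333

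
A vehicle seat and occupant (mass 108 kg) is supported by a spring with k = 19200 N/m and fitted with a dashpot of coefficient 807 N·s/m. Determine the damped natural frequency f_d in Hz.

ω_n = √(k/m) = √(19200/108) = 13.33 rad/s.
Critical damping c_c = 2√(k·m) = 2√(19200 × 108) = 2880 N·s/m, so ζ = c/c_c = 807/2880 = 0.2802.
ω_d = ω_n√(1 − ζ²) = 13.33 × √(1 − 0.0785) = 12.80 rad/s.
f_d = ω_d/(2π) = 2.037 Hz.

2.04 Hz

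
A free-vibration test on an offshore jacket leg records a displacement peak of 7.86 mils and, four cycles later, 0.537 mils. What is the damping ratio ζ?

0.106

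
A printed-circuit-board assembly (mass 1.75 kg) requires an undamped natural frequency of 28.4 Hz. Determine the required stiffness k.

55700 N/m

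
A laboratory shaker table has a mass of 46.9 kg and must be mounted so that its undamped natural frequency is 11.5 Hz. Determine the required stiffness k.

245000 N/m

ω_n = 2πf_n = 2π × 11.5 = 72.26 rad/s.
k = m·ω_n² = 46.9 × 72.26² = 46.9 × 5221 = 244900 N/m.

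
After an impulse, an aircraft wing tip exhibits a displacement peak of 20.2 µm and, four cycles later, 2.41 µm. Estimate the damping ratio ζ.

Logarithmic decrement δ = (1/n)·ln(x₀/x_n) = (1/4)·ln(20.2/2.41) = (1/4)·ln(8.382) = 0.5315.
ζ = δ/√(4π² + δ²) = 0.5315/√(39.48 + 0.283) = 0.5315/6.306 = 0.08429.

0.0843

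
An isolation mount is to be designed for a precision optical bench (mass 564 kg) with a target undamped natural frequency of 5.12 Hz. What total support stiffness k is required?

ω_n = 2πf_n = 2π × 5.12 = 32.17 rad/s.
k = m·ω_n² = 564 × 32.17² = 564 × 1035 = 583700 N/m.

584000 N/m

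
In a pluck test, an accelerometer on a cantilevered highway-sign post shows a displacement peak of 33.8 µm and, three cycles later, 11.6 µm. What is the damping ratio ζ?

Logarithmic decrement δ = (1/n)·ln(x₀/x_n) = (1/3)·ln(33.8/11.6) = (1/3)·ln(2.914) = 0.3565.
ζ = δ/√(4π² + δ²) = 0.3565/√(39.48 + 0.127) = 0.3565/6.293 = 0.05665.

0.0566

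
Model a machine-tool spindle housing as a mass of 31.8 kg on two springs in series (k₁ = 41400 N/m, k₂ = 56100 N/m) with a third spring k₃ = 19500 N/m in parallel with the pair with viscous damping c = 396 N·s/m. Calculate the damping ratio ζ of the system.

Series pair: k_s = k₁k₂/(k₁+k₂) = (41400)(56100)/(41400 + 56100) = 23820 N/m. In parallel with k₃: k_eq = 23820 + 19500 = 43320 N/m.
ω_n = √(k_eq/m) = √(43320/31.8) = 36.91 rad/s.
Critical damping c_c = 2√(k_eq·m) = 2√(43320 × 31.8) = 2347 N·s/m, so ζ = c/c_c = 396/2347 = 0.1687.

0.169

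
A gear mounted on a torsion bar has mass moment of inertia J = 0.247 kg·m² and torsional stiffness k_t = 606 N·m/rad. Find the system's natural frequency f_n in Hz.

7.88 Hz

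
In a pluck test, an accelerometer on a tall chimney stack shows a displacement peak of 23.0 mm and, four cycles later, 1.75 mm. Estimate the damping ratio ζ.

0.102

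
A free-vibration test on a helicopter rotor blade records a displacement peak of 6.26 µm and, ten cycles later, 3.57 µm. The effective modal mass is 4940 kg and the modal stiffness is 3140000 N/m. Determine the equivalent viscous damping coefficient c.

Logarithmic decrement δ = (1/n)·ln(x₀/x_n) = (1/10)·ln(6.26/3.57) = (1/10)·ln(1.754) = 0.05616.
ζ = δ/√(4π² + δ²) = 0.05616/√(39.48 + 0.00315) = 0.05616/6.283 = 0.008938.
c = ζ · 2√(km) = 0.008938 × 2√(3140000 × 4940) = 0.008938 × 249100 = 2226 N·s/m.

2230 N·s/m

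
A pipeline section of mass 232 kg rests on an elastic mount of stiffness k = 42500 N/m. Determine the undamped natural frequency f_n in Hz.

ω_n = √(k/m) = √(42500/232) = √183.2 = 13.53 rad/s.
f_n = ω_n/(2π) = 13.53/6.283 = 2.154 Hz.

2.15 Hz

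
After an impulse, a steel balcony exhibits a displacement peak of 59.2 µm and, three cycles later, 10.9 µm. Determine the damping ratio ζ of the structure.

0.0894

Logarithmic decrement δ = (1/n)·ln(x₀/x_n) = (1/3)·ln(59.2/10.9) = (1/3)·ln(5.431) = 0.5641.
ζ = δ/√(4π² + δ²) = 0.5641/√(39.48 + 0.318) = 0.5641/6.308 = 0.08941.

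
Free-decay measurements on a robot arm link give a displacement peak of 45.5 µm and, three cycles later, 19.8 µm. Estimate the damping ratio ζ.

0.0441

Logarithmic decrement δ = (1/n)·ln(x₀/x_n) = (1/3)·ln(45.5/19.8) = (1/3)·ln(2.298) = 0.2773.
ζ = δ/√(4π² + δ²) = 0.2773/√(39.48 + 0.0769) = 0.2773/6.289 = 0.04410.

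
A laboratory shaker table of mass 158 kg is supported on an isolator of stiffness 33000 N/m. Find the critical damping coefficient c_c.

4570 N·s/m

c_c = 2√(k·m) = 2√(33000 × 158) = 2 × 2283 = 4567 N·s/m.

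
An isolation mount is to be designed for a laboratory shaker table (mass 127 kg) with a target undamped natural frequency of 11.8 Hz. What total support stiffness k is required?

ω_n = 2πf_n = 2π × 11.8 = 74.14 rad/s.
k = m·ω_n² = 127 × 74.14² = 127 × 5497 = 698100 N/m.

698000 N/m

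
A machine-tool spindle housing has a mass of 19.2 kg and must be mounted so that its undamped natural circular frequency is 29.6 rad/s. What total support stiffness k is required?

16800 N/m

k = m·ω_n² = 19.2 × 29.60² = 19.2 × 876.2 = 16820 N/m.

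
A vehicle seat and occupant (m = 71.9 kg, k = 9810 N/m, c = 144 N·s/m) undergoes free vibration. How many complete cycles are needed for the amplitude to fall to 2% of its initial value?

8 cycles

ζ = c/(2√(km)) = 144/(2√(9810 × 71.9)) = 144/1680 = 0.08573.
Logarithmic decrement δ = 2πζ/√(1 − ζ²) = 2π × 0.08573/√(1 − 0.00735) = 0.5406.
x_n/x₀ = e^(−nδ) ≤ 0.02; take ln: n ≥ ln(1/0.02)/δ = 3.912/0.5406 = 7.236.
So 8 complete cycles are required.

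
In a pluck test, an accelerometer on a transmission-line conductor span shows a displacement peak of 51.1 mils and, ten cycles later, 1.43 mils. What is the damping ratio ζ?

Logarithmic decrement δ = (1/n)·ln(x₀/x_n) = (1/10)·ln(51.1/1.43) = (1/10)·ln(35.73) = 0.3576.
ζ = δ/√(4π² + δ²) = 0.3576/√(39.48 + 0.128) = 0.3576/6.293 = 0.05682.

0.0568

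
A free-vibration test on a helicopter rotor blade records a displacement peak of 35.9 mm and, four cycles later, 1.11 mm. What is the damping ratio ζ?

Logarithmic decrement δ = (1/n)·ln(x₀/x_n) = (1/4)·ln(35.9/1.11) = (1/4)·ln(32.34) = 0.8691.
ζ = δ/√(4π² + δ²) = 0.8691/√(39.48 + 0.755) = 0.8691/6.343 = 0.1370.

0.137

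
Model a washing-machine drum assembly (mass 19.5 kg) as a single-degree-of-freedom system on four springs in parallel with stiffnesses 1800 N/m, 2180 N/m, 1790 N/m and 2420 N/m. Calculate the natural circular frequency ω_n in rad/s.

20.5 rad/s

Parallel springs add: k_eq = 1800 + 2180 + 1790 + 2420 = 8190 N/m.
ω_n = √(k_eq/m) = √(8190/19.5) = √420.0 = 20.49 rad/s.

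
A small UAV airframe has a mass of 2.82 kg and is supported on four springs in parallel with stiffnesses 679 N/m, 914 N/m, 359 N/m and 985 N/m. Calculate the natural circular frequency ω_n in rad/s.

Parallel springs add: k_eq = 679 + 914 + 359 + 985 = 2937 N/m.
ω_n = √(k_eq/m) = √(2937/2.82) = √1041 = 32.27 rad/s.

32.3 rad/s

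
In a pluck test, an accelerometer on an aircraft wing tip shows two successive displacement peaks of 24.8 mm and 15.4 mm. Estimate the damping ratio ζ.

0.0756

Logarithmic decrement δ = (1/n)·ln(x₀/x_n) = (1/1)·ln(24.8/15.4) = (1/1)·ln(1.610) = 0.4765.
ζ = δ/√(4π² + δ²) = 0.4765/√(39.48 + 0.227) = 0.4765/6.301 = 0.07562.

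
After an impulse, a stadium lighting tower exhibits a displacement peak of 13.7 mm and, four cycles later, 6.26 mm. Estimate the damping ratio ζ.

0.0311

Logarithmic decrement δ = (1/n)·ln(x₀/x_n) = (1/4)·ln(13.7/6.26) = (1/4)·ln(2.188) = 0.1958.
ζ = δ/√(4π² + δ²) = 0.1958/√(39.48 + 0.0383) = 0.1958/6.286 = 0.03115.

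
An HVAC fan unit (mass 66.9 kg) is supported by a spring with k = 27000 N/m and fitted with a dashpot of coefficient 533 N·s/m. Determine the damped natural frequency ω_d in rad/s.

ω_n = √(k/m) = √(27000/66.9) = 20.09 rad/s.
Critical damping c_c = 2√(k·m) = 2√(27000 × 66.9) = 2688 N·s/m, so ζ = c/c_c = 533/2688 = 0.1983.
ω_d = ω_n√(1 − ζ²) = 20.09 × √(1 − 0.0393) = 19.69 rad/s.

19.7 rad/s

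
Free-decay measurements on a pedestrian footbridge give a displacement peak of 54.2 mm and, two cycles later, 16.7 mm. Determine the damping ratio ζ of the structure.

Logarithmic decrement δ = (1/n)·ln(x₀/x_n) = (1/2)·ln(54.2/16.7) = (1/2)·ln(3.246) = 0.5886.
ζ = δ/√(4π² + δ²) = 0.5886/√(39.48 + 0.346) = 0.5886/6.311 = 0.09328.

0.0933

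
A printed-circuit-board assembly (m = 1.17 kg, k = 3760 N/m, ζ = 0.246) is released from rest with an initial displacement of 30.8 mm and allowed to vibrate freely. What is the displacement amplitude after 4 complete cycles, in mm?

Logarithmic decrement δ = 2πζ/√(1 − ζ²) = 2π × 0.2460/√(1 − 0.0605) = 1.595.
After n cycles, x_n/x₀ = e^(−nδ), so x_4 = 30.8 × e^(−4 × 1.595) = 30.8 × 0.001697 = 0.05228 mm.

0.0523 mm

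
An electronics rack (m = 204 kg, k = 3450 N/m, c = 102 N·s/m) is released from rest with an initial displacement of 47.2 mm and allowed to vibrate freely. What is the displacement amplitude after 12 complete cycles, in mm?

0.478 mm

ζ = c/(2√(km)) = 102/(2√(3450 × 204)) = 102/1678 = 0.06079.
Logarithmic decrement δ = 2πζ/√(1 − ζ²) = 2π × 0.06079/√(1 − 0.00370) = 0.3827.
After n cycles, x_n/x₀ = e^(−nδ), so x_12 = 47.2 × e^(−12 × 0.3827) = 47.2 × 0.01013 = 0.4782 mm.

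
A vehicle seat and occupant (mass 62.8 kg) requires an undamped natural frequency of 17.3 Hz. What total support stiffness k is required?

ω_n = 2πf_n = 2π × 17.3 = 108.7 rad/s.
k = m·ω_n² = 62.8 × 108.7² = 62.8 × 11820 = 742000 N/m.

742000 N/m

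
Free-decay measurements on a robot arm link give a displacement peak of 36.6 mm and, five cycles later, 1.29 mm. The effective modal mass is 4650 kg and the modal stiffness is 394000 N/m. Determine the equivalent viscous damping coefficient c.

Logarithmic decrement δ = (1/n)·ln(x₀/x_n) = (1/5)·ln(36.6/1.29) = (1/5)·ln(28.37) = 0.6691.
ζ = δ/√(4π² + δ²) = 0.6691/√(39.48 + 0.448) = 0.6691/6.319 = 0.1059.
c = ζ · 2√(km) = 0.1059 × 2√(394000 × 4650) = 0.1059 × 85610 = 9065 N·s/m.

9060 N·s/m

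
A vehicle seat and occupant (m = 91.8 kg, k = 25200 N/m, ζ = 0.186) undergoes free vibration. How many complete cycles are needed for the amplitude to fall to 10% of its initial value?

2 cycles

Logarithmic decrement δ = 2πζ/√(1 − ζ²) = 2π × 0.1860/√(1 − 0.0346) = 1.189.
x_n/x₀ = e^(−nδ) ≤ 0.1; take ln: n ≥ ln(1/0.1)/δ = 2.303/1.189 = 1.936.
So 2 complete cycles are required.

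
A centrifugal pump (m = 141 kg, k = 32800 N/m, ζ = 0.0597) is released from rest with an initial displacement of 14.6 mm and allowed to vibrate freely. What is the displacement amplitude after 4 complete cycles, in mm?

Logarithmic decrement δ = 2πζ/√(1 − ζ²) = 2π × 0.05970/√(1 − 0.00356) = 0.3758.
After n cycles, x_n/x₀ = e^(−nδ), so x_4 = 14.6 × e^(−4 × 0.3758) = 14.6 × 0.2224 = 3.248 mm.

3.25 mm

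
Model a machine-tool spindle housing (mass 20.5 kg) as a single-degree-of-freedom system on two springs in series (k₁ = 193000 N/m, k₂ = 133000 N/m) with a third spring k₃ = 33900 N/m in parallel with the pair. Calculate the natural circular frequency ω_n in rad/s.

74.1 rad/s

Series pair: k_s = k₁k₂/(k₁+k₂) = (193000)(133000)/(193000 + 133000) = 78740 N/m. In parallel with k₃: k_eq = 78740 + 33900 = 112600 N/m.
ω_n = √(k_eq/m) = √(112600/20.5) = √5495 = 74.13 rad/s.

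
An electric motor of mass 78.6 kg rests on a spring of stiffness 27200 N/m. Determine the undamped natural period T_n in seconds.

0.338 s

ω_n = √(k/m) = √(27200/78.6) = √346.1 = 18.60 rad/s.
T_n = 2π/ω_n = 6.283/18.60 = 0.3378 s.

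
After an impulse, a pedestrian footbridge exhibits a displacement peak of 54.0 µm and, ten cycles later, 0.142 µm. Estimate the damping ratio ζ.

0.0941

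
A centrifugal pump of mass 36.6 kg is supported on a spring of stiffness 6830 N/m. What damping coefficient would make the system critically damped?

1000 N·s/m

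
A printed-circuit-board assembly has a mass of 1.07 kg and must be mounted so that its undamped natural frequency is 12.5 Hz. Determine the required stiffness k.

ω_n = 2πf_n = 2π × 12.5 = 78.54 rad/s.
k = m·ω_n² = 1.07 × 78.54² = 1.07 × 6169 = 6600 N/m.

6600 N/m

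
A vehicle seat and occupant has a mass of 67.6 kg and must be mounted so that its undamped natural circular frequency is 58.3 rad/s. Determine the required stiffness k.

230000 N/m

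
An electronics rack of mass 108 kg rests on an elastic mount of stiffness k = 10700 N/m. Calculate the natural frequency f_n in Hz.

ω_n = √(k/m) = √(10700/108) = √99.07 = 9.954 rad/s.
f_n = ω_n/(2π) = 9.954/6.283 = 1.584 Hz.

1.58 Hz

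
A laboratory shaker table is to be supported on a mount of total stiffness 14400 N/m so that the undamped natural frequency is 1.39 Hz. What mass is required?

189 kg

ω_n = 2πf_n = 2π × 1.39 = 8.734 rad/s.
m = k/ω_n² = 14400/8.734² = 14400/76.28 = 188.8 kg.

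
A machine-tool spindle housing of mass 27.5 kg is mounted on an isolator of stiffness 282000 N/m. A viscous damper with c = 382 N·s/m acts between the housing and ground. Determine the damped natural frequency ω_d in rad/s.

ω_n = √(k/m) = √(282000/27.5) = 101.3 rad/s.
Critical damping c_c = 2√(k·m) = 2√(282000 × 27.5) = 5570 N·s/m, so ζ = c/c_c = 382/5570 = 0.06859.
ω_d = ω_n√(1 − ζ²) = 101.3 × √(1 − 0.00470) = 101.0 rad/s.

101 rad/s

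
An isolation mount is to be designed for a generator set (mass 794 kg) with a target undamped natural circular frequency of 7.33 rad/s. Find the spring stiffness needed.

k = m·ω_n² = 794 × 7.330² = 794 × 53.73 = 42660 N/m.

42700 N/m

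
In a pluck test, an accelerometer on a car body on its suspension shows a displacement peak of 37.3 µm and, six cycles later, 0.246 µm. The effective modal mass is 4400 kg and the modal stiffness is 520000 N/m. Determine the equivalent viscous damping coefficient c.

12600 N·s/m

Logarithmic decrement δ = (1/n)·ln(x₀/x_n) = (1/6)·ln(37.3/0.246) = (1/6)·ln(151.6) = 0.8369.
ζ = δ/√(4π² + δ²) = 0.8369/√(39.48 + 0.700) = 0.8369/6.339 = 0.1320.
c = ζ · 2√(km) = 0.1320 × 2√(520000 × 4400) = 0.1320 × 95670 = 12630 N·s/m.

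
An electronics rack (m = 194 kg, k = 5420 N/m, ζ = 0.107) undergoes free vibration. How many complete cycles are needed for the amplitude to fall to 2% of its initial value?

6 cycles

Logarithmic decrement δ = 2πζ/√(1 − ζ²) = 2π × 0.1070/√(1 − 0.0114) = 0.6762.
x_n/x₀ = e^(−nδ) ≤ 0.02; take ln: n ≥ ln(1/0.02)/δ = 3.912/0.6762 = 5.785.
So 6 complete cycles are required.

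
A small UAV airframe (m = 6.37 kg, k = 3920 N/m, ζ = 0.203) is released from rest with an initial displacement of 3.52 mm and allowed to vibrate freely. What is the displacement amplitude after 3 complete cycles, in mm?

0.0707 mm

Logarithmic decrement δ = 2πζ/√(1 − ζ²) = 2π × 0.2030/√(1 − 0.0412) = 1.303.
After n cycles, x_n/x₀ = e^(−nδ), so x_3 = 3.52 × e^(−3 × 1.303) = 3.52 × 0.02008 = 0.07070 mm.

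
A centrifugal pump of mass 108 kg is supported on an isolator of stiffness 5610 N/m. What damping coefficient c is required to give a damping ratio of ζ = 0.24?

374 N·s/m

c_c = 2√(k·m) = 2√(5610 × 108) = 1557 N·s/m.
c = ζ·c_c = 0.24 × 1557 = 373.6 N·s/m.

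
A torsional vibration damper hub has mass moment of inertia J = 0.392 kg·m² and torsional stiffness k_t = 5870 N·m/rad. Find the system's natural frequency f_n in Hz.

19.5 Hz

ω_n = √(k_t/J) = √(5870/0.392) = √14970 = 122.4 rad/s.
f_n = ω_n/(2π) = 122.4/6.283 = 19.48 Hz.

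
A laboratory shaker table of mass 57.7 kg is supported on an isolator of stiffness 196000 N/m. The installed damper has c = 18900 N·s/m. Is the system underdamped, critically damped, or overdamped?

c_c = 2√(k·m) = 6726 N·s/m; ζ = c/c_c = 18900/6726 = 2.81.
Since ζ > 1 the system is overdamped.

overdamped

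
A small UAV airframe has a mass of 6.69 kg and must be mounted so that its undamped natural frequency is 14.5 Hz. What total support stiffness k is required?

ω_n = 2πf_n = 2π × 14.5 = 91.11 rad/s.
k = m·ω_n² = 6.69 × 91.11² = 6.69 × 8300 = 55530 N/m.

55500 N/m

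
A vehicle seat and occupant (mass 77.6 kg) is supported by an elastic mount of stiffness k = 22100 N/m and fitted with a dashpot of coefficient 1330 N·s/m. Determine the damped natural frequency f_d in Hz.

ω_n = √(k/m) = √(22100/77.6) = 16.88 rad/s.
Critical damping c_c = 2√(k·m) = 2√(22100 × 77.6) = 2619 N·s/m, so ζ = c/c_c = 1330/2619 = 0.5078.
ω_d = ω_n√(1 − ζ²) = 16.88 × √(1 − 0.258) = 14.54 rad/s.
f_d = ω_d/(2π) = 2.314 Hz.

2.31 Hz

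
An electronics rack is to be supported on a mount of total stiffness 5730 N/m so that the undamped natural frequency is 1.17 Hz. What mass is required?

ω_n = 2πf_n = 2π × 1.17 = 7.351 rad/s.
m = k/ω_n² = 5730/7.351² = 5730/54.04 = 106.0 kg.

106 kg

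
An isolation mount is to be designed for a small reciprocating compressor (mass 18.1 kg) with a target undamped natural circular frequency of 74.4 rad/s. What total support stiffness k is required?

100000 N/m

k = m·ω_n² = 18.1 × 74.40² = 18.1 × 5535 = 100200 N/m.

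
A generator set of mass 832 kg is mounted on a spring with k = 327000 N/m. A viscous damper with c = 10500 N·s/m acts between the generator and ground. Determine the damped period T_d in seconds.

0.334 s

ω_n = √(k/m) = √(327000/832) = 19.82 rad/s.
Critical damping c_c = 2√(k·m) = 2√(327000 × 832) = 32990 N·s/m, so ζ = c/c_c = 10500/32990 = 0.3183.
ω_d = ω_n√(1 − ζ²) = 19.82 × √(1 − 0.101) = 18.79 rad/s.
T_d = 2π/ω_d = 0.3343 s.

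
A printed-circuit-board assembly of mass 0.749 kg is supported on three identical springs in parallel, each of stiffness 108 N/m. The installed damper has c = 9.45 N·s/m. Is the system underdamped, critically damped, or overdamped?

underdamped

Parallel springs add: k_eq = 3 × 108 = 324.0 N/m.
c_c = 2√(k_eq·m) = 31.16 N·s/m; ζ = c/c_c = 9.45/31.16 = 0.303.
Since ζ < 1 the system is underdamped.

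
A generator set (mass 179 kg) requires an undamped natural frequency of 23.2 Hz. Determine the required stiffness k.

ω_n = 2πf_n = 2π × 23.2 = 145.8 rad/s.
k = m·ω_n² = 179 × 145.8² = 179 × 21250 = 3804000 N/m.

3800000 N/m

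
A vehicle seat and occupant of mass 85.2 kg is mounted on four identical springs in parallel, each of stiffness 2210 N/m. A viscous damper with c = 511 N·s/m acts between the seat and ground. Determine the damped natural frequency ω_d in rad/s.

Parallel springs add: k_eq = 4 × 2210 = 8840 N/m.
ω_n = √(k_eq/m) = √(8840/85.2) = 10.19 rad/s.
Critical damping c_c = 2√(k_eq·m) = 2√(8840 × 85.2) = 1736 N·s/m, so ζ = c/c_c = 511/1736 = 0.2944.
ω_d = ω_n√(1 − ζ²) = 10.19 × √(1 − 0.0867) = 9.735 rad/s.

9.73 rad/s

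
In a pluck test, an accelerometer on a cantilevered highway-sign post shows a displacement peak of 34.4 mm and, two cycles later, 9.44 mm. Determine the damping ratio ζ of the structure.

Logarithmic decrement δ = (1/n)·ln(x₀/x_n) = (1/2)·ln(34.4/9.44) = (1/2)·ln(3.644) = 0.6466.
ζ = δ/√(4π² + δ²) = 0.6466/√(39.48 + 0.418) = 0.6466/6.316 = 0.1024.

0.102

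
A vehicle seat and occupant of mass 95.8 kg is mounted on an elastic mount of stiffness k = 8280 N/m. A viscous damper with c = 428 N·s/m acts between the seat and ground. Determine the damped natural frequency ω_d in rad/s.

ω_n = √(k/m) = √(8280/95.8) = 9.297 rad/s.
Critical damping c_c = 2√(k·m) = 2√(8280 × 95.8) = 1781 N·s/m, so ζ = c/c_c = 428/1781 = 0.2403.
ω_d = ω_n√(1 − ζ²) = 9.297 × √(1 − 0.0577) = 9.024 rad/s.

9.02 rad/s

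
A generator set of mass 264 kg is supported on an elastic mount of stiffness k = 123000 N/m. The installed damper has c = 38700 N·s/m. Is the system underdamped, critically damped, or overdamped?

c_c = 2√(k·m) = 11400 N·s/m; ζ = c/c_c = 38700/11400 = 3.40.
Since ζ > 1 the system is overdamped.

overdamped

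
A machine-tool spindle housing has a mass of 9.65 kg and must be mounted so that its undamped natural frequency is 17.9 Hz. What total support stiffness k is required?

ω_n = 2πf_n = 2π × 17.9 = 112.5 rad/s.
k = m·ω_n² = 9.65 × 112.5² = 9.65 × 12650 = 122100 N/m.

122000 N/m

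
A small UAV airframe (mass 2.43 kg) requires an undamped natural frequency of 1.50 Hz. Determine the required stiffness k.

ω_n = 2πf_n = 2π × 1.50 = 9.425 rad/s.
k = m·ω_n² = 2.43 × 9.425² = 2.43 × 88.83 = 215.8 N/m.

216 N/m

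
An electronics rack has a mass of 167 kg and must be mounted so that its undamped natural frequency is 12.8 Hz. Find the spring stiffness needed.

ω_n = 2πf_n = 2π × 12.8 = 80.42 rad/s.
k = m·ω_n² = 167 × 80.42² = 167 × 6468 = 1080000 N/m.

1080000 N/m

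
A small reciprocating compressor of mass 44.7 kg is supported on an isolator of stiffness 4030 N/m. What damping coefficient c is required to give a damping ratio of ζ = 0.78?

c_c = 2√(k·m) = 2√(4030 × 44.7) = 848.9 N·s/m.
c = ζ·c_c = 0.78 × 848.9 = 662.1 N·s/m.

662 N·s/m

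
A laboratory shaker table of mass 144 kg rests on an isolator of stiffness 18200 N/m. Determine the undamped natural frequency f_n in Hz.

ω_n = √(k/m) = √(18200/144) = √126.4 = 11.24 rad/s.
f_n = ω_n/(2π) = 11.24/6.283 = 1.789 Hz.

1.79 Hz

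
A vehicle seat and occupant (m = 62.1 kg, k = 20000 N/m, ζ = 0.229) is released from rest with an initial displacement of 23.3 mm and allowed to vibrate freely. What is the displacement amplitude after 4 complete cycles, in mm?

Logarithmic decrement δ = 2πζ/√(1 − ζ²) = 2π × 0.2290/√(1 − 0.0524) = 1.478.
After n cycles, x_n/x₀ = e^(−nδ), so x_4 = 23.3 × e^(−4 × 1.478) = 23.3 × 0.002705 = 0.06304 mm.

0.0630 mm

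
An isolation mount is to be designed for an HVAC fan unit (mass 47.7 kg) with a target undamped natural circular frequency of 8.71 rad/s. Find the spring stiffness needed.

3620 N/m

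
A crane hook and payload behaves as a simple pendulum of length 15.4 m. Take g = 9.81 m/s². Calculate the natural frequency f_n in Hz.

For a simple pendulum ω_n = √(g/L) = √(9.81/15.4) = √0.6370 = 0.7981 rad/s.
f_n = ω_n/(2π) = 0.7981/6.283 = 0.1270 Hz.

0.127 Hz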